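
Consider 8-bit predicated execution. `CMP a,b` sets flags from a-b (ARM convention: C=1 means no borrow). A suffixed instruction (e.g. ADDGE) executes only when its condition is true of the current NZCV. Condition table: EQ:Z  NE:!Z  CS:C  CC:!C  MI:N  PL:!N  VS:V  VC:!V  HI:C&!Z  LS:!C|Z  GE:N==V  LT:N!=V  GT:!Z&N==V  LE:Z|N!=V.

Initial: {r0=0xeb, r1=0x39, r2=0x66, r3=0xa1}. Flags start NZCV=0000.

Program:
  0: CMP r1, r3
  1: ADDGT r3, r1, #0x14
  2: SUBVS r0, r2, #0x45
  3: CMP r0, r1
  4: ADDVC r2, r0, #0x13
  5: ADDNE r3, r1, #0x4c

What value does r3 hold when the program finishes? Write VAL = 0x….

[0] flags=1001 → (cmp)
[1] flags=1001 GT?T → r3=0x4d
[2] flags=1001 VS?T → r0=0x21
[3] flags=1000 → (cmp)
[4] flags=1000 VC?T → r2=0x34
[5] flags=1000 NE?T → r3=0x85

VAL = 0x85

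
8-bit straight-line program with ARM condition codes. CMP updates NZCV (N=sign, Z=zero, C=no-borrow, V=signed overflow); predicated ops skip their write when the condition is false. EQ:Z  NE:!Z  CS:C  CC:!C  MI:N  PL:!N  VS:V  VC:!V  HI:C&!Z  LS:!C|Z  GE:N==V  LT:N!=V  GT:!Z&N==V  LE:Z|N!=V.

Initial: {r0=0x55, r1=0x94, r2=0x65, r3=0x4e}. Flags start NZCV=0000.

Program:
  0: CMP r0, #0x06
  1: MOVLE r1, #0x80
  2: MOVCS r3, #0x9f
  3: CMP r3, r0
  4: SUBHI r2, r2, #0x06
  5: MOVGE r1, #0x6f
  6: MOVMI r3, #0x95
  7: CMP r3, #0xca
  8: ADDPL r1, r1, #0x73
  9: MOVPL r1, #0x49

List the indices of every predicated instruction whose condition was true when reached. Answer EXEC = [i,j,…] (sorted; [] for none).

[0] flags=0010 → (cmp)
[1] flags=0010 LE?F → skip
[2] flags=0010 CS?T → r3=0x9f
[3] flags=0011 → (cmp)
[4] flags=0011 HI?T → r2=0x5f
[5] flags=0011 GE?F → skip
[6] flags=0011 MI?F → skip
[7] flags=1000 → (cmp)
[8] flags=1000 PL?F → skip
[9] flags=1000 PL?F → skip

EXEC = [2,4]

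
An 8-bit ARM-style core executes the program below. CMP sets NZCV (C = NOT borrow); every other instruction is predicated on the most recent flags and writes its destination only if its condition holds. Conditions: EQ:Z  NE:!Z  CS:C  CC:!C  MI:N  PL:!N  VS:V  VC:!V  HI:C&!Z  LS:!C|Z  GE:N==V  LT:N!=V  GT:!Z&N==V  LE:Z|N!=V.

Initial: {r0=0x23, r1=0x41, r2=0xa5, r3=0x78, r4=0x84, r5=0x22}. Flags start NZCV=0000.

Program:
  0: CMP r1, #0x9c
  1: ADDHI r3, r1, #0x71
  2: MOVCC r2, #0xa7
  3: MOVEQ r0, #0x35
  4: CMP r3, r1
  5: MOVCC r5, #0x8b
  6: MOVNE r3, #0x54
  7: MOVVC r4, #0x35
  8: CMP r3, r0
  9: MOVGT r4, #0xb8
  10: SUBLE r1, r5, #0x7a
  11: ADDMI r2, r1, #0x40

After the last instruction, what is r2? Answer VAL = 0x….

0: ✓ CMP  NZCV=1001
1: · ADDHI
2: ✓ MOVCC  r2←0xa7
3: · MOVEQ
4: ✓ CMP  NZCV=0010
5: · MOVCC
6: ✓ MOVNE  r3←0x54
7: ✓ MOVVC  r4←0x35
8: ✓ CMP  NZCV=0010
9: ✓ MOVGT  r4←0xb8
10: · SUBLE
11: · ADDMI

VAL = 0xa7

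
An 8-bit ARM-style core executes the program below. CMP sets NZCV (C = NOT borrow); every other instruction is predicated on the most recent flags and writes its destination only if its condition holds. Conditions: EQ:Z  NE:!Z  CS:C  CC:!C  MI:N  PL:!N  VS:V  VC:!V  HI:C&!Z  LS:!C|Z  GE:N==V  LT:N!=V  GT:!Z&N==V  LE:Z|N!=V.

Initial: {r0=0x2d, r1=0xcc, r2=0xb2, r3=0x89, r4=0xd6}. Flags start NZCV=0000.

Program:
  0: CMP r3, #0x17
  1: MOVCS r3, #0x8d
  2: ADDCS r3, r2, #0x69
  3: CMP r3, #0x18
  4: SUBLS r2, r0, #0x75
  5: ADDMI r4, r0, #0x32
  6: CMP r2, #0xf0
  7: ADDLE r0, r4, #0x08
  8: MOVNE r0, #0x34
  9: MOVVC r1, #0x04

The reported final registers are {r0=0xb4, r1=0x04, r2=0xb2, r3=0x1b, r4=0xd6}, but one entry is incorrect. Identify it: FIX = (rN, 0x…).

0: ✓ CMP  NZCV=0011
1: ✓ MOVCS  r3←0x8d
2: ✓ ADDCS  r3←0x1b
3: ✓ CMP  NZCV=0010
4: · SUBLS
5: · ADDMI
6: ✓ CMP  NZCV=1000
7: ✓ ADDLE  r0←0xde
8: ✓ MOVNE  r0←0x34
9: ✓ MOVVC  r1←0x04

FIX = (r0, 0x34)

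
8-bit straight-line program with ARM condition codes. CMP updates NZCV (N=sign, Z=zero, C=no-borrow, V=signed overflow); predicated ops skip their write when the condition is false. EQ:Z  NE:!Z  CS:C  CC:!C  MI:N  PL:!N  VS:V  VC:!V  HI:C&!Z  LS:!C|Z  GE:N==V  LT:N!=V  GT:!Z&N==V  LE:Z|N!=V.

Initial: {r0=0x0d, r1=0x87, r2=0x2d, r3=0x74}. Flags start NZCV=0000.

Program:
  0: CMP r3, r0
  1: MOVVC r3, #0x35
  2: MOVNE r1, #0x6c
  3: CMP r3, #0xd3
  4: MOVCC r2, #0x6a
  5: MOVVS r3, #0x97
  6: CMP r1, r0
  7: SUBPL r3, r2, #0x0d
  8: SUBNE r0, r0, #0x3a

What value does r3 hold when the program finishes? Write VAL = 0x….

VAL = 0x5d

0: ✓ CMP  NZCV=0010
1: ✓ MOVVC  r3←0x35
2: ✓ MOVNE  r1←0x6c
3: ✓ CMP  NZCV=0000
4: ✓ MOVCC  r2←0x6a
5: · MOVVS
6: ✓ CMP  NZCV=0010
7: ✓ SUBPL  r3←0x5d
8: ✓ SUBNE  r0←0xd3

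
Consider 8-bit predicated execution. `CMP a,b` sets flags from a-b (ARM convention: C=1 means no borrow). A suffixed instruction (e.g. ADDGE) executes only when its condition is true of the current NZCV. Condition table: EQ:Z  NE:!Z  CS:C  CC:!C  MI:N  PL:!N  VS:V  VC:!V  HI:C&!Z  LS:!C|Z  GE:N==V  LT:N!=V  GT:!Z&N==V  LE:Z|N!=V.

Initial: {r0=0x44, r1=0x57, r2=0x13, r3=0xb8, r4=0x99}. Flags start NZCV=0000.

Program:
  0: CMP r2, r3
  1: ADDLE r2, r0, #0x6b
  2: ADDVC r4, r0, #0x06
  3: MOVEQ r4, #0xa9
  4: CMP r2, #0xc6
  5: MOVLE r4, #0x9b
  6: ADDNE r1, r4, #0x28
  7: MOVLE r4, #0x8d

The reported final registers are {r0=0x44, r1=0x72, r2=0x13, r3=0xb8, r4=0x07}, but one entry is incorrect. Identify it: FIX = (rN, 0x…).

FIX = (r4, 0x4a)

0: ✓ CMP  NZCV=0000
1: · ADDLE
2: ✓ ADDVC  r4←0x4a
3: · MOVEQ
4: ✓ CMP  NZCV=0000
5: · MOVLE
6: ✓ ADDNE  r1←0x72
7: · MOVLE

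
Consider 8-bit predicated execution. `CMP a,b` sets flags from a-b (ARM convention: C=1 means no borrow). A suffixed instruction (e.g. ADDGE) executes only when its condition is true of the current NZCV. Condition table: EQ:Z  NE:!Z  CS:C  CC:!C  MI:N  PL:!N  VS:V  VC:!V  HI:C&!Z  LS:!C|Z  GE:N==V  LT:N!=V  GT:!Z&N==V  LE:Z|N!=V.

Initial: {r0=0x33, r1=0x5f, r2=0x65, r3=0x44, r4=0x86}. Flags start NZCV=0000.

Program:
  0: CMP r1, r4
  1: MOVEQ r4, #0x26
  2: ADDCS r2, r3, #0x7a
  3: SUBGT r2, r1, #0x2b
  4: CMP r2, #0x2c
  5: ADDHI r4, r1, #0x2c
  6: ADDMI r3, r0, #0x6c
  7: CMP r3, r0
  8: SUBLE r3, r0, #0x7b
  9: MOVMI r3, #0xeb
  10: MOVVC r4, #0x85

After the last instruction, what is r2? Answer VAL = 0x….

VAL = 0x34

0: ✓ CMP  NZCV=1001
1: · MOVEQ
2: · ADDCS
3: ✓ SUBGT  r2←0x34
4: ✓ CMP  NZCV=0010
5: ✓ ADDHI  r4←0x8b
6: · ADDMI
7: ✓ CMP  NZCV=0010
8: · SUBLE
9: · MOVMI
10: ✓ MOVVC  r4←0x85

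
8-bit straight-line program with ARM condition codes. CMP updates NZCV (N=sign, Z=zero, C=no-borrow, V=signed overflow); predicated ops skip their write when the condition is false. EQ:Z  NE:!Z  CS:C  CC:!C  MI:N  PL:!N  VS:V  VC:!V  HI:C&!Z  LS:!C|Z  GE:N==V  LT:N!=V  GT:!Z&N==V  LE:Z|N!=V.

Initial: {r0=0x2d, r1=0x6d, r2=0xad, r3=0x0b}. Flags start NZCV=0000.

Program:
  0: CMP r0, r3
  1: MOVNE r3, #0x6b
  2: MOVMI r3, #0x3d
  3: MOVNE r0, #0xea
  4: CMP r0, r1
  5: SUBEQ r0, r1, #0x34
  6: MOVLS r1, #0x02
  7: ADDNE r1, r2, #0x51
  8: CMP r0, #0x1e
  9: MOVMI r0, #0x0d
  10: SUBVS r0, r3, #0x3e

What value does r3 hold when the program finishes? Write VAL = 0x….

0: ✓ CMP  NZCV=0010
1: ✓ MOVNE  r3←0x6b
2: · MOVMI
3: ✓ MOVNE  r0←0xea
4: ✓ CMP  NZCV=0011
5: · SUBEQ
6: · MOVLS
7: ✓ ADDNE  r1←0xfe
8: ✓ CMP  NZCV=1010
9: ✓ MOVMI  r0←0x0d
10: · SUBVS

VAL = 0x6b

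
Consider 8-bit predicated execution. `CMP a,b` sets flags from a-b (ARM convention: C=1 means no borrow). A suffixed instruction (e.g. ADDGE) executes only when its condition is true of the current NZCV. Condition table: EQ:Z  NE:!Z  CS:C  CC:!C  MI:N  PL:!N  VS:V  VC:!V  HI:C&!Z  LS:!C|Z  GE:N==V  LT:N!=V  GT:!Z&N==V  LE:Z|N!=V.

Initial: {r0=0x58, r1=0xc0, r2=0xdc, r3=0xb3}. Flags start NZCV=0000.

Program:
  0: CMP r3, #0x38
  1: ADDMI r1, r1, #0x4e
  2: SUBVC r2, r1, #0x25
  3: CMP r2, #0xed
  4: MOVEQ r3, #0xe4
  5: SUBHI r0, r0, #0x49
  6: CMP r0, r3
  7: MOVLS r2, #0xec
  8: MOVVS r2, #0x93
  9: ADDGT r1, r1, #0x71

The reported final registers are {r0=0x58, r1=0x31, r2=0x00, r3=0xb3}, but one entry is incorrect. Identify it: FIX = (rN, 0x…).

FIX = (r2, 0x93)

[0] flags=0011 → (cmp)
[1] flags=0011 MI?F → skip
[2] flags=0011 VC?F → skip
[3] flags=1000 → (cmp)
[4] flags=1000 EQ?F → skip
[5] flags=1000 HI?F → skip
[6] flags=1001 → (cmp)
[7] flags=1001 LS?T → r2=0xec
[8] flags=1001 VS?T → r2=0x93
[9] flags=1001 GT?T → r1=0x31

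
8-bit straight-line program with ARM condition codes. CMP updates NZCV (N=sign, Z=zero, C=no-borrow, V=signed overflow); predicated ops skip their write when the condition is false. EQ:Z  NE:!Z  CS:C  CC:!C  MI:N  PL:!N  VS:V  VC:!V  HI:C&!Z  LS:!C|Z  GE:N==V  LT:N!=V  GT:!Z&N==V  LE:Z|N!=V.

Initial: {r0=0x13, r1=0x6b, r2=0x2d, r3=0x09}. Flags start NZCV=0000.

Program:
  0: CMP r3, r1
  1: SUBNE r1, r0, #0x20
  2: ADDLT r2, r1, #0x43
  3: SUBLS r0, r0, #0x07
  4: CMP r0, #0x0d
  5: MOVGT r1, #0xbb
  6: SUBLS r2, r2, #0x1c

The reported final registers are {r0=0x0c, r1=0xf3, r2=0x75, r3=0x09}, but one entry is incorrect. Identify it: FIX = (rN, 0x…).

FIX = (r2, 0x1a)

[0] flags=1000 → (cmp)
[1] flags=1000 NE?T → r1=0xf3
[2] flags=1000 LT?T → r2=0x36
[3] flags=1000 LS?T → r0=0x0c
[4] flags=1000 → (cmp)
[5] flags=1000 GT?F → skip
[6] flags=1000 LS?T → r2=0x1a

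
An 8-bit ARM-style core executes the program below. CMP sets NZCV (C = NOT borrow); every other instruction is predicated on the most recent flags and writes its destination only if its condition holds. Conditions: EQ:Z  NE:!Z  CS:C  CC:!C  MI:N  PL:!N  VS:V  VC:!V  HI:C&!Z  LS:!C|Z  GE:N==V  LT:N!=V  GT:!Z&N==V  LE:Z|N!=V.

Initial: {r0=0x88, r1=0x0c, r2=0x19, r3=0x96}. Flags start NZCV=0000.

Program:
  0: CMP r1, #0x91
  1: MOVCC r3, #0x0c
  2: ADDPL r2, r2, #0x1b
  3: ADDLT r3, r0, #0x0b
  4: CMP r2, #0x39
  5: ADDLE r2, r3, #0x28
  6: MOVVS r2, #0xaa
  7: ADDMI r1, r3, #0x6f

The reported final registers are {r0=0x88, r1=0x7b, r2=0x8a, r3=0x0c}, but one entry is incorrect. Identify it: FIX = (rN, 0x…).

0: ✓ CMP  NZCV=0000
1: ✓ MOVCC  r3←0x0c
2: ✓ ADDPL  r2←0x34
3: · ADDLT
4: ✓ CMP  NZCV=1000
5: ✓ ADDLE  r2←0x34
6: · MOVVS
7: ✓ ADDMI  r1←0x7b

FIX = (r2, 0x34)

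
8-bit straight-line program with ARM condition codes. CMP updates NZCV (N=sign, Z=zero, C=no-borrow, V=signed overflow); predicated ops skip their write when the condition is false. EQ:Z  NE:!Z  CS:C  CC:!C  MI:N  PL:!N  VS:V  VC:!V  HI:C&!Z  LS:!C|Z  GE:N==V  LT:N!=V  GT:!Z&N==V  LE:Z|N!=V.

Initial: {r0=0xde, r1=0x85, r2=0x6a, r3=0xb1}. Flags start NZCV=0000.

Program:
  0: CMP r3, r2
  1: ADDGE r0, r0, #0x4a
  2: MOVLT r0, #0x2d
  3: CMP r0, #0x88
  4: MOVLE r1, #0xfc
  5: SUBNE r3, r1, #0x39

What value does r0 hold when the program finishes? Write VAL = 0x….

0: ✓ CMP  NZCV=0011
1: · ADDGE
2: ✓ MOVLT  r0←0x2d
3: ✓ CMP  NZCV=1001
4: · MOVLE
5: ✓ SUBNE  r3←0x4c

VAL = 0x2d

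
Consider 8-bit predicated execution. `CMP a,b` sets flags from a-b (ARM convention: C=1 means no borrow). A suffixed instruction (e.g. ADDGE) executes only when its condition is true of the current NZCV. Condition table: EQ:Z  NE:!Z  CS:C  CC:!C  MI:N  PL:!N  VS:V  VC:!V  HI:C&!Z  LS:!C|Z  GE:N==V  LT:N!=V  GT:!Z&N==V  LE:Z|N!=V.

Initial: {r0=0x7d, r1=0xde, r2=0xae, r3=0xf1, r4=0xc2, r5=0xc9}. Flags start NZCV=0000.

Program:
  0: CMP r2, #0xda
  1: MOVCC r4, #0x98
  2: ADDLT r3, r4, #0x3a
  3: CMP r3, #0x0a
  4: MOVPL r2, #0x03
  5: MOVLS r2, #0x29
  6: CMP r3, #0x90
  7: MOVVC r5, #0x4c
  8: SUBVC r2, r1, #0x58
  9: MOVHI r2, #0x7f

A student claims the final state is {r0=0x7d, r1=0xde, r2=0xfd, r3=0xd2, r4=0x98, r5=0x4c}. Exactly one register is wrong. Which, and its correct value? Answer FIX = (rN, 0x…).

[0] flags=1000 → (cmp)
[1] flags=1000 CC?T → r4=0x98
[2] flags=1000 LT?T → r3=0xd2
[3] flags=1010 → (cmp)
[4] flags=1010 PL?F → skip
[5] flags=1010 LS?F → skip
[6] flags=0010 → (cmp)
[7] flags=0010 VC?T → r5=0x4c
[8] flags=0010 VC?T → r2=0x86
[9] flags=0010 HI?T → r2=0x7f

FIX = (r2, 0x7f)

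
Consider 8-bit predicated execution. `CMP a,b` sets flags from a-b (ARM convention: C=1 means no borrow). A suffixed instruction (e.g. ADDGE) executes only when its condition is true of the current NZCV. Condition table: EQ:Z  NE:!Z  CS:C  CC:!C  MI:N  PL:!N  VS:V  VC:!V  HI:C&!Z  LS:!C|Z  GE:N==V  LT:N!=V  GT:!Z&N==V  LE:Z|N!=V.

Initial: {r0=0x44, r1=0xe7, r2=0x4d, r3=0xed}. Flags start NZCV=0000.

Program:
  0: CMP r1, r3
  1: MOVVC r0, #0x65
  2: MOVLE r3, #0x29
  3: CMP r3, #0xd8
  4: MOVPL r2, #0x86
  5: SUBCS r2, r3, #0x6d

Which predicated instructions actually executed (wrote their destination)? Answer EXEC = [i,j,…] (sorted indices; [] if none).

EXEC = [1,2,4]

[0] flags=1000 → (cmp)
[1] flags=1000 VC?T → r0=0x65
[2] flags=1000 LE?T → r3=0x29
[3] flags=0000 → (cmp)
[4] flags=0000 PL?T → r2=0x86
[5] flags=0000 CS?F → skip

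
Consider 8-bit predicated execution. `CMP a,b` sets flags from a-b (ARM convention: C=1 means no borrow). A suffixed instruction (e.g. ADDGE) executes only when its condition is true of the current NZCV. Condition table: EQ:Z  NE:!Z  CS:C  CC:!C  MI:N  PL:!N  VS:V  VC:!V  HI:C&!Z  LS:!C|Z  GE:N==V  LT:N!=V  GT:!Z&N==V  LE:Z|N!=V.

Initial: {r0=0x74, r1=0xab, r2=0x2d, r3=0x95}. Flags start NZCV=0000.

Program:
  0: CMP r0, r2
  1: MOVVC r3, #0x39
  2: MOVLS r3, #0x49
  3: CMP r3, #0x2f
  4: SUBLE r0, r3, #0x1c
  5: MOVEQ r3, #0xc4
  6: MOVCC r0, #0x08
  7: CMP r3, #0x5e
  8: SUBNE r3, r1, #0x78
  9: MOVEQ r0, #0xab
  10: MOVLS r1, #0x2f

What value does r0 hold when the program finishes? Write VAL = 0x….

VAL = 0x74

0: ✓ CMP  NZCV=0010
1: ✓ MOVVC  r3←0x39
2: · MOVLS
3: ✓ CMP  NZCV=0010
4: · SUBLE
5: · MOVEQ
6: · MOVCC
7: ✓ CMP  NZCV=1000
8: ✓ SUBNE  r3←0x33
9: · MOVEQ
10: ✓ MOVLS  r1←0x2f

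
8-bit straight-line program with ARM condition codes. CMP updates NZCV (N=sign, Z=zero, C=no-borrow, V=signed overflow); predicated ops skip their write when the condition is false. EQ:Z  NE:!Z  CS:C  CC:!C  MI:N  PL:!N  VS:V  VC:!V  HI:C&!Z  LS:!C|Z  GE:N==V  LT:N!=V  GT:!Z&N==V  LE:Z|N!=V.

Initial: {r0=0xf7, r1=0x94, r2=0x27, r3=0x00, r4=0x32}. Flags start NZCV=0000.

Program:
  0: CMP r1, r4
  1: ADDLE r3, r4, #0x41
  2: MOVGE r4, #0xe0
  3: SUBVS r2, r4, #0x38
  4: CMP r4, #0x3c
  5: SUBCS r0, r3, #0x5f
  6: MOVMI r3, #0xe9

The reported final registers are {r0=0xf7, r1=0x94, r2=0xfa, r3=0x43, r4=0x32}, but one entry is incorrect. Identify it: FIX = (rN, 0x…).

[0] flags=0011 → (cmp)
[1] flags=0011 LE?T → r3=0x73
[2] flags=0011 GE?F → skip
[3] flags=0011 VS?T → r2=0xfa
[4] flags=1000 → (cmp)
[5] flags=1000 CS?F → skip
[6] flags=1000 MI?T → r3=0xe9

FIX = (r3, 0xe9)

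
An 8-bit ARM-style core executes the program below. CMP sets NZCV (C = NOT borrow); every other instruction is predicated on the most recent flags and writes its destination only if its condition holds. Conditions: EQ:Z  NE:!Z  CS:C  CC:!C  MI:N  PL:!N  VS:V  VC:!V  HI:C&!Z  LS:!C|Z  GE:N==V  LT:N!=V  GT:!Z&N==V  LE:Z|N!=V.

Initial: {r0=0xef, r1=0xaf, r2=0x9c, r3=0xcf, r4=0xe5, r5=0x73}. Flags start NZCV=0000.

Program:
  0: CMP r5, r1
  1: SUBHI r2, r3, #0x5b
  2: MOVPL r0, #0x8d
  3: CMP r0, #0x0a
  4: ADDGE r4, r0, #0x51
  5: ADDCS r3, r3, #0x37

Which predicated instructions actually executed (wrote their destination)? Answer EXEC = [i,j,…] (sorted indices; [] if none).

EXEC = [5]

[0] flags=1001 → (cmp)
[1] flags=1001 HI?F → skip
[2] flags=1001 PL?F → skip
[3] flags=1010 → (cmp)
[4] flags=1010 GE?F → skip
[5] flags=1010 CS?T → r3=0x06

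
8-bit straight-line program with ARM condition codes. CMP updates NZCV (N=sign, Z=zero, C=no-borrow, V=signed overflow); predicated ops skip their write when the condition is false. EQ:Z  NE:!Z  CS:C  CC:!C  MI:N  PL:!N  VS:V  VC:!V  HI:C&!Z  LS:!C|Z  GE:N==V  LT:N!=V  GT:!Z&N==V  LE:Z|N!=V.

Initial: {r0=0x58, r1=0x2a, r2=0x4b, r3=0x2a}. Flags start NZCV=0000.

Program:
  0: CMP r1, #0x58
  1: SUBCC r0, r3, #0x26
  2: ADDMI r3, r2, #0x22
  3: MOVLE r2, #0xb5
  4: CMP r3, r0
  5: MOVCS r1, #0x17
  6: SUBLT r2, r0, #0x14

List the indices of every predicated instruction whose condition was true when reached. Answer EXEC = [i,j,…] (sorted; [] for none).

[0] flags=1000 → (cmp)
[1] flags=1000 CC?T → r0=0x04
[2] flags=1000 MI?T → r3=0x6d
[3] flags=1000 LE?T → r2=0xb5
[4] flags=0010 → (cmp)
[5] flags=0010 CS?T → r1=0x17
[6] flags=0010 LT?F → skip

EXEC = [1,2,3,5]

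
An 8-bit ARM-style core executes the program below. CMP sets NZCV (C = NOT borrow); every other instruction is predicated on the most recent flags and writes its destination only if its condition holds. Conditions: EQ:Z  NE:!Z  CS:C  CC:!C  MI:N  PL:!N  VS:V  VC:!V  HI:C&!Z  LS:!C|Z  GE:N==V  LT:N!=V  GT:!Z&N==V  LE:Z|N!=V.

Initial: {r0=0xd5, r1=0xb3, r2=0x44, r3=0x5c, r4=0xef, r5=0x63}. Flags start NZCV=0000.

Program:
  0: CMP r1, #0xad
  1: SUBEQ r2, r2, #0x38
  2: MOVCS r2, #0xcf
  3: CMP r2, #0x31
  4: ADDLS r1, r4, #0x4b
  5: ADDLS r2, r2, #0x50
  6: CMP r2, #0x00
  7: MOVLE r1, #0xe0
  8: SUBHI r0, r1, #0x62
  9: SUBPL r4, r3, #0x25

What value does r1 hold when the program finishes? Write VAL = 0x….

0: ✓ CMP  NZCV=0010
1: · SUBEQ
2: ✓ MOVCS  r2←0xcf
3: ✓ CMP  NZCV=1010
4: · ADDLS
5: · ADDLS
6: ✓ CMP  NZCV=1010
7: ✓ MOVLE  r1←0xe0
8: ✓ SUBHI  r0←0x7e
9: · SUBPL

VAL = 0xe0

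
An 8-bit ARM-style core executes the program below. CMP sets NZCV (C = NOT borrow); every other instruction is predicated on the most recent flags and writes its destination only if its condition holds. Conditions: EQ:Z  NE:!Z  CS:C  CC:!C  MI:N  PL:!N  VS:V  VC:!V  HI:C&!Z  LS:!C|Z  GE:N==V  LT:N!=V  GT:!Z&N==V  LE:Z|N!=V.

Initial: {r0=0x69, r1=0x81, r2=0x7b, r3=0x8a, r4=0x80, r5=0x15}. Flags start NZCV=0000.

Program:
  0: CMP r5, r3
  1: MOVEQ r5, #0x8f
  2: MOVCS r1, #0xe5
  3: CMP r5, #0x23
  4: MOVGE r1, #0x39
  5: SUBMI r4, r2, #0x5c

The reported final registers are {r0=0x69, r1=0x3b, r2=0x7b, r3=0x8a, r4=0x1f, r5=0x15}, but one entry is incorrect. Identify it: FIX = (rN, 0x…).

0: ✓ CMP  NZCV=1001
1: · MOVEQ
2: · MOVCS
3: ✓ CMP  NZCV=1000
4: · MOVGE
5: ✓ SUBMI  r4←0x1f

FIX = (r1, 0x81)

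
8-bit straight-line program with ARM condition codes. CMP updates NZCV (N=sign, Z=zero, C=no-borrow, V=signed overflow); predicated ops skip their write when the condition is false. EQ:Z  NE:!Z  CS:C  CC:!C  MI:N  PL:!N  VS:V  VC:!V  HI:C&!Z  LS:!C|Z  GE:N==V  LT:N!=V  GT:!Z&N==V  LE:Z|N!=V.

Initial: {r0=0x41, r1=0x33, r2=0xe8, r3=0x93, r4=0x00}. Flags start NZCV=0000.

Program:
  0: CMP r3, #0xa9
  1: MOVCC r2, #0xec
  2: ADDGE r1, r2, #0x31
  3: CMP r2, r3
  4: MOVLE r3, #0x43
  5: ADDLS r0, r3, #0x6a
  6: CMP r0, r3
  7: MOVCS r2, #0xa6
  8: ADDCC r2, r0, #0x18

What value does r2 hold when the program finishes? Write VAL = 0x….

VAL = 0x59

[0] flags=1000 → (cmp)
[1] flags=1000 CC?T → r2=0xec
[2] flags=1000 GE?F → skip
[3] flags=0010 → (cmp)
[4] flags=0010 LE?F → skip
[5] flags=0010 LS?F → skip
[6] flags=1001 → (cmp)
[7] flags=1001 CS?F → skip
[8] flags=1001 CC?T → r2=0x59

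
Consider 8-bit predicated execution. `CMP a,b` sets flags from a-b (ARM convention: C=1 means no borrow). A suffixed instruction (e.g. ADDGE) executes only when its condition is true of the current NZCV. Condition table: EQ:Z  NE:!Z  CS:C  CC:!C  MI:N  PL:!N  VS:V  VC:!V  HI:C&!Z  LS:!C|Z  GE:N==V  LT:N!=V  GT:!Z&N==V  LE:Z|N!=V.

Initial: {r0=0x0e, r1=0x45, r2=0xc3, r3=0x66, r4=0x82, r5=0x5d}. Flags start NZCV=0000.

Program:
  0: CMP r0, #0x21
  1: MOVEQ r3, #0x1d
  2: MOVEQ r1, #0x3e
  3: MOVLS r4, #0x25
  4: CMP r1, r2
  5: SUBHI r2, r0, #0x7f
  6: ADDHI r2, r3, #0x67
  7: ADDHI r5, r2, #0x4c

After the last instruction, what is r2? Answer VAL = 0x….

VAL = 0xc3

0: ✓ CMP  NZCV=1000
1: · MOVEQ
2: · MOVEQ
3: ✓ MOVLS  r4←0x25
4: ✓ CMP  NZCV=1001
5: · SUBHI
6: · ADDHI
7: · ADDHI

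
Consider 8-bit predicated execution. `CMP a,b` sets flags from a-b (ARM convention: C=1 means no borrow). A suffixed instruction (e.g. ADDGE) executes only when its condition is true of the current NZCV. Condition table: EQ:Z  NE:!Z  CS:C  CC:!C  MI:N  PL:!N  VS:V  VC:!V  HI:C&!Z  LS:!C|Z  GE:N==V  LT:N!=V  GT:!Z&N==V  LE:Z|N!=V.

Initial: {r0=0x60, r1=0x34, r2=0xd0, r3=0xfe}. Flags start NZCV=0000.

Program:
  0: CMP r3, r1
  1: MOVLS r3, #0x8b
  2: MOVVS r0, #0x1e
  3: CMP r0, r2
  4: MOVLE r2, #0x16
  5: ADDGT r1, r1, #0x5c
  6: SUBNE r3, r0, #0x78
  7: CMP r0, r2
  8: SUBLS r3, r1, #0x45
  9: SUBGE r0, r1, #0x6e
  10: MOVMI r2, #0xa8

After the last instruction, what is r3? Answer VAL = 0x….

[0] flags=1010 → (cmp)
[1] flags=1010 LS?F → skip
[2] flags=1010 VS?F → skip
[3] flags=1001 → (cmp)
[4] flags=1001 LE?F → skip
[5] flags=1001 GT?T → r1=0x90
[6] flags=1001 NE?T → r3=0xe8
[7] flags=1001 → (cmp)
[8] flags=1001 LS?T → r3=0x4b
[9] flags=1001 GE?T → r0=0x22
[10] flags=1001 MI?T → r2=0xa8

VAL = 0x4b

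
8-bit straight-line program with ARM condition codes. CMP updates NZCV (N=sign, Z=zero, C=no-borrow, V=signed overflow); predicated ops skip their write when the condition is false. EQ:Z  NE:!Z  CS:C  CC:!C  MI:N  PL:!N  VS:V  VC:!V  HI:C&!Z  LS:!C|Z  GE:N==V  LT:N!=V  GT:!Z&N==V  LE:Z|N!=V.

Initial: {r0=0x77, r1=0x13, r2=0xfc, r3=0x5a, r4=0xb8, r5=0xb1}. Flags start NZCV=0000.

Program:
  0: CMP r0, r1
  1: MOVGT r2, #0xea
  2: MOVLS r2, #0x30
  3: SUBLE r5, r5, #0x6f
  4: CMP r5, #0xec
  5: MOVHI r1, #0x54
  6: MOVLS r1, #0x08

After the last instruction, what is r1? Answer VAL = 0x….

0: ✓ CMP  NZCV=0010
1: ✓ MOVGT  r2←0xea
2: · MOVLS
3: · SUBLE
4: ✓ CMP  NZCV=1000
5: · MOVHI
6: ✓ MOVLS  r1←0x08

VAL = 0x08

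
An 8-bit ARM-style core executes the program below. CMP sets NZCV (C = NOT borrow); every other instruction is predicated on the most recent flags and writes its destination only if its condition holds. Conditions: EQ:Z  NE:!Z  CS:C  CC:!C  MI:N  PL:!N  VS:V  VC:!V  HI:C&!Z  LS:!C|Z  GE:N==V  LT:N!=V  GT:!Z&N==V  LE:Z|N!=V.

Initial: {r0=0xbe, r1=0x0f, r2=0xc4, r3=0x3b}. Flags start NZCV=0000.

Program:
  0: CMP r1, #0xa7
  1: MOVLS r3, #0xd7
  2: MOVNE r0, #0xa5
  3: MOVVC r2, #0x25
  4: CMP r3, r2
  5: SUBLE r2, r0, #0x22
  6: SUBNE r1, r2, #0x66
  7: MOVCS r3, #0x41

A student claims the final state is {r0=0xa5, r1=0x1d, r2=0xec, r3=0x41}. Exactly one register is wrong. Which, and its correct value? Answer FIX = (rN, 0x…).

FIX = (r2, 0x83)

[0] flags=0000 → (cmp)
[1] flags=0000 LS?T → r3=0xd7
[2] flags=0000 NE?T → r0=0xa5
[3] flags=0000 VC?T → r2=0x25
[4] flags=1010 → (cmp)
[5] flags=1010 LE?T → r2=0x83
[6] flags=1010 NE?T → r1=0x1d
[7] flags=1010 CS?T → r3=0x41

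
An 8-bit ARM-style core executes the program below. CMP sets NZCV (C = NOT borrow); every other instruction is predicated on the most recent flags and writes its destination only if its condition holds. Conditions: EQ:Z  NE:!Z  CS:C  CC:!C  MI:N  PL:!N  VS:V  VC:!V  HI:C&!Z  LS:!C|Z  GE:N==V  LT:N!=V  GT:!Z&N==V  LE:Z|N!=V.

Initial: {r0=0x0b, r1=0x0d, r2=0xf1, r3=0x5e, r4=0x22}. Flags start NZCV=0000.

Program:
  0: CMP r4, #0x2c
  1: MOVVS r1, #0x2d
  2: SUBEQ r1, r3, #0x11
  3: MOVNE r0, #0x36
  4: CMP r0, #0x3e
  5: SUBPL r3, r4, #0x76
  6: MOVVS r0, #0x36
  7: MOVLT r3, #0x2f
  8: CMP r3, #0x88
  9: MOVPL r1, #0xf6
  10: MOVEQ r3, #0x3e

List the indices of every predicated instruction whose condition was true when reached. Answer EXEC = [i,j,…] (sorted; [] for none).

[0] flags=1000 → (cmp)
[1] flags=1000 VS?F → skip
[2] flags=1000 EQ?F → skip
[3] flags=1000 NE?T → r0=0x36
[4] flags=1000 → (cmp)
[5] flags=1000 PL?F → skip
[6] flags=1000 VS?F → skip
[7] flags=1000 LT?T → r3=0x2f
[8] flags=1001 → (cmp)
[9] flags=1001 PL?F → skip
[10] flags=1001 EQ?F → skip

EXEC = [3,7]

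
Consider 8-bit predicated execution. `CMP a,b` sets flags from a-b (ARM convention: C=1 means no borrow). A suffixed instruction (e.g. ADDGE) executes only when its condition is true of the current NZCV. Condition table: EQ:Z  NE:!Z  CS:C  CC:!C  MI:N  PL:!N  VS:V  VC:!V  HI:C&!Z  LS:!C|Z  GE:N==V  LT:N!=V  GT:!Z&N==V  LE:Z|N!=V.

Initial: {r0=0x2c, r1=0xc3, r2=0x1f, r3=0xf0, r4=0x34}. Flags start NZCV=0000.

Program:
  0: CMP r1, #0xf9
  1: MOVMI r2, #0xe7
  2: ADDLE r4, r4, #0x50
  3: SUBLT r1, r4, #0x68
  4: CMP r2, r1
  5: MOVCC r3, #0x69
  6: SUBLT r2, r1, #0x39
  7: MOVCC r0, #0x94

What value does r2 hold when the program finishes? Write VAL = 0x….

0: ✓ CMP  NZCV=1000
1: ✓ MOVMI  r2←0xe7
2: ✓ ADDLE  r4←0x84
3: ✓ SUBLT  r1←0x1c
4: ✓ CMP  NZCV=1010
5: · MOVCC
6: ✓ SUBLT  r2←0xe3
7: · MOVCC

VAL = 0xe3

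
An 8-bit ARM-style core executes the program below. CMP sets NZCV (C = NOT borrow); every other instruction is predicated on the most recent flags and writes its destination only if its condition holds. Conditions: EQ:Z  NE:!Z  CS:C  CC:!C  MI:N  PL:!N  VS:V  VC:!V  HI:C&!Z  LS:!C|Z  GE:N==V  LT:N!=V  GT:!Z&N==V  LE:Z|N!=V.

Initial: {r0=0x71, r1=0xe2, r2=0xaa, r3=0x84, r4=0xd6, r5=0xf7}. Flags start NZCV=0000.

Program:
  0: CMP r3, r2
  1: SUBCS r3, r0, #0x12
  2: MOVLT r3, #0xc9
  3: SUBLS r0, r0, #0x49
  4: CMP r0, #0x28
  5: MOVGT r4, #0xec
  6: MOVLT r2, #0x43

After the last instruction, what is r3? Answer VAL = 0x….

VAL = 0xc9

0: ✓ CMP  NZCV=1000
1: · SUBCS
2: ✓ MOVLT  r3←0xc9
3: ✓ SUBLS  r0←0x28
4: ✓ CMP  NZCV=0110
5: · MOVGT
6: · MOVLT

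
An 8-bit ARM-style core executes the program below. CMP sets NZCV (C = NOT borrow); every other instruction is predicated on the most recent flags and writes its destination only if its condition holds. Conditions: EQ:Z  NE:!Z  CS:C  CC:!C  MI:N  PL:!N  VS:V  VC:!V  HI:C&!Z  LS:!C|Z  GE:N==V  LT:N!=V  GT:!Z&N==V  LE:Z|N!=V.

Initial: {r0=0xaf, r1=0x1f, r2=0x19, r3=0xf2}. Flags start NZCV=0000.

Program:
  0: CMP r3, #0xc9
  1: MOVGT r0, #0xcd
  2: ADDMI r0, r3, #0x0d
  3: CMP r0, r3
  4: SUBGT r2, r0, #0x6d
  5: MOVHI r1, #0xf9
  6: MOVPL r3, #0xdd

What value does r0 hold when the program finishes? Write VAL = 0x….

VAL = 0xcd

0: ✓ CMP  NZCV=0010
1: ✓ MOVGT  r0←0xcd
2: · ADDMI
3: ✓ CMP  NZCV=1000
4: · SUBGT
5: · MOVHI
6: · MOVPL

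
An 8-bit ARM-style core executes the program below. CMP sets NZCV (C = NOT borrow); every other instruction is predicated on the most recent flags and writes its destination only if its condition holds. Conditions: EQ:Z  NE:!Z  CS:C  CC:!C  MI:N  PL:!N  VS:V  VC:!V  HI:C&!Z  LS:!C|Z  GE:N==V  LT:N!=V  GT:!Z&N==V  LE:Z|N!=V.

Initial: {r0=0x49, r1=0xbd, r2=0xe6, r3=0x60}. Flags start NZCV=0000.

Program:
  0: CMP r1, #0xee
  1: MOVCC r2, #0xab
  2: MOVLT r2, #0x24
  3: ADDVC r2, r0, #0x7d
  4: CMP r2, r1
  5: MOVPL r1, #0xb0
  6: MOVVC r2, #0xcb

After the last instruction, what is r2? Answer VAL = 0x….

0: ✓ CMP  NZCV=1000
1: ✓ MOVCC  r2←0xab
2: ✓ MOVLT  r2←0x24
3: ✓ ADDVC  r2←0xc6
4: ✓ CMP  NZCV=0010
5: ✓ MOVPL  r1←0xb0
6: ✓ MOVVC  r2←0xcb

VAL = 0xcb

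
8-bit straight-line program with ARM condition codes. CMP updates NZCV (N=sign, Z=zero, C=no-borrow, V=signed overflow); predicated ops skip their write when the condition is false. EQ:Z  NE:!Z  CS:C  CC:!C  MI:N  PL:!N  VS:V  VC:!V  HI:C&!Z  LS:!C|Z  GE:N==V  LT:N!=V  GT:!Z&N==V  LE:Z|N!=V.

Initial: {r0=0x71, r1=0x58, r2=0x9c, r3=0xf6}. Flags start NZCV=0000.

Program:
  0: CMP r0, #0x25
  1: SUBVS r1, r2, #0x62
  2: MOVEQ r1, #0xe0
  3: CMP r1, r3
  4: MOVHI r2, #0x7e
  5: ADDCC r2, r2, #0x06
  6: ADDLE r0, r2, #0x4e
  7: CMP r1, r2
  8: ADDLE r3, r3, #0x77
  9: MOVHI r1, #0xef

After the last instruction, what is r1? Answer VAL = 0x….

0: ✓ CMP  NZCV=0010
1: · SUBVS
2: · MOVEQ
3: ✓ CMP  NZCV=0000
4: · MOVHI
5: ✓ ADDCC  r2←0xa2
6: · ADDLE
7: ✓ CMP  NZCV=1001
8: · ADDLE
9: · MOVHI

VAL = 0x58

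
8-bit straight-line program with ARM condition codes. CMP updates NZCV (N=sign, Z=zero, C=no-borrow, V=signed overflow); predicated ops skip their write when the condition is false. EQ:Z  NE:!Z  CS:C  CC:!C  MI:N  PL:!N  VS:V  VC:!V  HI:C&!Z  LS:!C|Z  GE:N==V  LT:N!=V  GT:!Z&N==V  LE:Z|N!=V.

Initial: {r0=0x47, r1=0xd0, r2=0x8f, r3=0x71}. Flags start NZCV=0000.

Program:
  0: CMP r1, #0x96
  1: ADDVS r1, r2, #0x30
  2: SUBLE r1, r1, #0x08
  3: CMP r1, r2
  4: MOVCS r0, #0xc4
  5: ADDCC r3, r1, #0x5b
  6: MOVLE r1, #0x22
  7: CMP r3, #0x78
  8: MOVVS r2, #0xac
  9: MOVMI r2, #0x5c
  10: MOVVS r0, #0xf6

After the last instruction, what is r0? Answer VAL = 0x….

[0] flags=0010 → (cmp)
[1] flags=0010 VS?F → skip
[2] flags=0010 LE?F → skip
[3] flags=0010 → (cmp)
[4] flags=0010 CS?T → r0=0xc4
[5] flags=0010 CC?F → skip
[6] flags=0010 LE?F → skip
[7] flags=1000 → (cmp)
[8] flags=1000 VS?F → skip
[9] flags=1000 MI?T → r2=0x5c
[10] flags=1000 VS?F → skip

VAL = 0xc4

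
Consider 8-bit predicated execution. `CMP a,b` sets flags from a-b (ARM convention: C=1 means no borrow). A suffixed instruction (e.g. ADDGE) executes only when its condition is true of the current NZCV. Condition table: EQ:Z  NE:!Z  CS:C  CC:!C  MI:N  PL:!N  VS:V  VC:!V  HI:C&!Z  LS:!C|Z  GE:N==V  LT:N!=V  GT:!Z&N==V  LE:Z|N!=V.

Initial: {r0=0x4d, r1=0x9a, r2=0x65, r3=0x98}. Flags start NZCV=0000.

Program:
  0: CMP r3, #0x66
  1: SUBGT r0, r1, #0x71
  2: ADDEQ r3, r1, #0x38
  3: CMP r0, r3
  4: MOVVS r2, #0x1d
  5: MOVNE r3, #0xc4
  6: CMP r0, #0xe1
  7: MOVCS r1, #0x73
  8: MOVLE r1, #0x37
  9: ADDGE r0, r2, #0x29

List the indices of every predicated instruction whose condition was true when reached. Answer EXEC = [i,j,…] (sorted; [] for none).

EXEC = [4,5,9]

0: ✓ CMP  NZCV=0011
1: · SUBGT
2: · ADDEQ
3: ✓ CMP  NZCV=1001
4: ✓ MOVVS  r2←0x1d
5: ✓ MOVNE  r3←0xc4
6: ✓ CMP  NZCV=0000
7: · MOVCS
8: · MOVLE
9: ✓ ADDGE  r0←0x46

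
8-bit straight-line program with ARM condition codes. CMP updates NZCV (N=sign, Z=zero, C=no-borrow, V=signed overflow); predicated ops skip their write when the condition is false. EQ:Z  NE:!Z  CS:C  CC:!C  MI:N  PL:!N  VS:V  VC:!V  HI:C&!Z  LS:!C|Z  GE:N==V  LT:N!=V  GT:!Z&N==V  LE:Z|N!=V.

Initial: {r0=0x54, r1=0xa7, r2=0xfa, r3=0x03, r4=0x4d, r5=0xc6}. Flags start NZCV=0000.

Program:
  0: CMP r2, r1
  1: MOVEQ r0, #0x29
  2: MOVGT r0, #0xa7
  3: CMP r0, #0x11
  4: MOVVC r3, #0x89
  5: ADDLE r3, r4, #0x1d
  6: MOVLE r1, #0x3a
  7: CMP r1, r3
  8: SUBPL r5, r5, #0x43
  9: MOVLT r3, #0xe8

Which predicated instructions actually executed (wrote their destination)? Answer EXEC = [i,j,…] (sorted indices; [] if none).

EXEC = [2,4,5,6,9]

[0] flags=0010 → (cmp)
[1] flags=0010 EQ?F → skip
[2] flags=0010 GT?T → r0=0xa7
[3] flags=1010 → (cmp)
[4] flags=1010 VC?T → r3=0x89
[5] flags=1010 LE?T → r3=0x6a
[6] flags=1010 LE?T → r1=0x3a
[7] flags=1000 → (cmp)
[8] flags=1000 PL?F → skip
[9] flags=1000 LT?T → r3=0xe8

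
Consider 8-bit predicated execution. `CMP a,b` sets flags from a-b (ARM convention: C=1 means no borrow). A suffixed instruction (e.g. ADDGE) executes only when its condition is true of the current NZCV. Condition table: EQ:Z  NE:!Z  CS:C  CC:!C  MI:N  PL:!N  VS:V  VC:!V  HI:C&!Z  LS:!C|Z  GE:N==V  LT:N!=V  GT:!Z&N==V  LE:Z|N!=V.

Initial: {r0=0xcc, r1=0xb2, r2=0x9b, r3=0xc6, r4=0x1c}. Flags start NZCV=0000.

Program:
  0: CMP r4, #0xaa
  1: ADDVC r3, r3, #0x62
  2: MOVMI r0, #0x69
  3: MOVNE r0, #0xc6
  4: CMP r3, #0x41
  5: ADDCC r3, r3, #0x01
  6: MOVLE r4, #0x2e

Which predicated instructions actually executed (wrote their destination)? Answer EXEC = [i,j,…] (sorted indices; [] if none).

EXEC = [1,3,5,6]

0: ✓ CMP  NZCV=0000
1: ✓ ADDVC  r3←0x28
2: · MOVMI
3: ✓ MOVNE  r0←0xc6
4: ✓ CMP  NZCV=1000
5: ✓ ADDCC  r3←0x29
6: ✓ MOVLE  r4←0x2e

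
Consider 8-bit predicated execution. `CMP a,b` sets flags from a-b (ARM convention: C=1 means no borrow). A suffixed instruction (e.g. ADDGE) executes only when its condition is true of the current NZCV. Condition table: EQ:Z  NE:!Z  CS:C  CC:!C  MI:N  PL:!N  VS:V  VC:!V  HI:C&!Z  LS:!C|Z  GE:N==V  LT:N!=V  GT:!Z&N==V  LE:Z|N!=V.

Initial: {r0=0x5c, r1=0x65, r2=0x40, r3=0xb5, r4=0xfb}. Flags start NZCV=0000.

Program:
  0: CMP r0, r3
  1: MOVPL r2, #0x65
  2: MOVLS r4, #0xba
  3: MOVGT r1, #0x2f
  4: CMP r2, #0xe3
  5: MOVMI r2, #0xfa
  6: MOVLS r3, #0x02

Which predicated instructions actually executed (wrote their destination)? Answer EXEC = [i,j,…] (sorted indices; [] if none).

[0] flags=1001 → (cmp)
[1] flags=1001 PL?F → skip
[2] flags=1001 LS?T → r4=0xba
[3] flags=1001 GT?T → r1=0x2f
[4] flags=0000 → (cmp)
[5] flags=0000 MI?F → skip
[6] flags=0000 LS?T → r3=0x02

EXEC = [2,3,6]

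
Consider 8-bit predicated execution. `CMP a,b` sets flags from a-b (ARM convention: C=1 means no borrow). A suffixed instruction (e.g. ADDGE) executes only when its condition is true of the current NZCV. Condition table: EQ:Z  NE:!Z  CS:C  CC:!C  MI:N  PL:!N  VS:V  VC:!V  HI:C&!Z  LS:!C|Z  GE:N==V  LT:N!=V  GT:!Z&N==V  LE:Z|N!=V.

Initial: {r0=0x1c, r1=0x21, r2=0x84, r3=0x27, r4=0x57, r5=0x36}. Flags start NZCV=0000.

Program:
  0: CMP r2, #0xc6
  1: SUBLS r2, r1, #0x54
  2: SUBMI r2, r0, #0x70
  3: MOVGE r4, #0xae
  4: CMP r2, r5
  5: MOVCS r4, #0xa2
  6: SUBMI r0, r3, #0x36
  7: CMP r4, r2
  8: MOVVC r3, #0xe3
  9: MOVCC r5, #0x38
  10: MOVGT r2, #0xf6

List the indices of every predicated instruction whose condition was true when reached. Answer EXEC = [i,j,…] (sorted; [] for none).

EXEC = [1,2,5,8,9]

[0] flags=1000 → (cmp)
[1] flags=1000 LS?T → r2=0xcd
[2] flags=1000 MI?T → r2=0xac
[3] flags=1000 GE?F → skip
[4] flags=0011 → (cmp)
[5] flags=0011 CS?T → r4=0xa2
[6] flags=0011 MI?F → skip
[7] flags=1000 → (cmp)
[8] flags=1000 VC?T → r3=0xe3
[9] flags=1000 CC?T → r5=0x38
[10] flags=1000 GT?F → skip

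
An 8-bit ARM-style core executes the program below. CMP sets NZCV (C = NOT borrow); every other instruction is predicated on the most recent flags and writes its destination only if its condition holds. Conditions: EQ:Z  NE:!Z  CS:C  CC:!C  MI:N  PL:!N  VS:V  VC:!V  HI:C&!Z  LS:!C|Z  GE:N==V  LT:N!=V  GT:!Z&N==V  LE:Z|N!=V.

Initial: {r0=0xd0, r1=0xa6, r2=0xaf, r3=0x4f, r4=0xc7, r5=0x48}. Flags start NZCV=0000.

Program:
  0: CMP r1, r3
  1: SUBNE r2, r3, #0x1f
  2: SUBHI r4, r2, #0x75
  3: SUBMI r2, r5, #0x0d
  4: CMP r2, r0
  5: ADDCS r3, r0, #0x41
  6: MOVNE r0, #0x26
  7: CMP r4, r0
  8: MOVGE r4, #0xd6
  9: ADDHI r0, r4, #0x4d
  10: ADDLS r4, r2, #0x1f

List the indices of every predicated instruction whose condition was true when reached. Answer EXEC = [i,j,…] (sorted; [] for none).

0: ✓ CMP  NZCV=0011
1: ✓ SUBNE  r2←0x30
2: ✓ SUBHI  r4←0xbb
3: · SUBMI
4: ✓ CMP  NZCV=0000
5: · ADDCS
6: ✓ MOVNE  r0←0x26
7: ✓ CMP  NZCV=1010
8: · MOVGE
9: ✓ ADDHI  r0←0x08
10: · ADDLS

EXEC = [1,2,6,9]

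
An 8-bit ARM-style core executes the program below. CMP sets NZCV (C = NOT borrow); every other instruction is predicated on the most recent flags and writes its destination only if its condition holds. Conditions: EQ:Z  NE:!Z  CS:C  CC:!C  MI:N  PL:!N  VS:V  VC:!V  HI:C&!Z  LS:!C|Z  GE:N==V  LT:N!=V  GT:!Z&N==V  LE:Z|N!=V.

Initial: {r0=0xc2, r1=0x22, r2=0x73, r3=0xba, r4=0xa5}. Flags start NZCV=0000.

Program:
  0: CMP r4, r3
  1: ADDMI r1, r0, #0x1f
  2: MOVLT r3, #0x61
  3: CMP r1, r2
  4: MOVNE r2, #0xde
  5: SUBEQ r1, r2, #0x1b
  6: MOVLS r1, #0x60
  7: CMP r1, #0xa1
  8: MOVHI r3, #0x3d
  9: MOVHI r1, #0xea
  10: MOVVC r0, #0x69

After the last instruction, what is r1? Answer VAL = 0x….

VAL = 0xea

0: ✓ CMP  NZCV=1000
1: ✓ ADDMI  r1←0xe1
2: ✓ MOVLT  r3←0x61
3: ✓ CMP  NZCV=0011
4: ✓ MOVNE  r2←0xde
5: · SUBEQ
6: · MOVLS
7: ✓ CMP  NZCV=0010
8: ✓ MOVHI  r3←0x3d
9: ✓ MOVHI  r1←0xea
10: ✓ MOVVC  r0←0x69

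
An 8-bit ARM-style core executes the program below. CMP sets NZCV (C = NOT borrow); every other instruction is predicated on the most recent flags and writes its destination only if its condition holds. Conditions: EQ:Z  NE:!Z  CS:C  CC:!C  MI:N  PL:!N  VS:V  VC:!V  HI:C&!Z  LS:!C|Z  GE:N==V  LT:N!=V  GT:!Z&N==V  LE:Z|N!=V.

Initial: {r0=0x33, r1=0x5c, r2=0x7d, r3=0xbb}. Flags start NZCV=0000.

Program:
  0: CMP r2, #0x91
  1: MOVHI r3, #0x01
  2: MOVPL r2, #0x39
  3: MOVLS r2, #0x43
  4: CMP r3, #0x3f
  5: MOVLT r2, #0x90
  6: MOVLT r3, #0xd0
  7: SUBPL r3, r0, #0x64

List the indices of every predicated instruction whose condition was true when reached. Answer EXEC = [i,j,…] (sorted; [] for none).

[0] flags=1001 → (cmp)
[1] flags=1001 HI?F → skip
[2] flags=1001 PL?F → skip
[3] flags=1001 LS?T → r2=0x43
[4] flags=0011 → (cmp)
[5] flags=0011 LT?T → r2=0x90
[6] flags=0011 LT?T → r3=0xd0
[7] flags=0011 PL?T → r3=0xcf

EXEC = [3,5,6,7]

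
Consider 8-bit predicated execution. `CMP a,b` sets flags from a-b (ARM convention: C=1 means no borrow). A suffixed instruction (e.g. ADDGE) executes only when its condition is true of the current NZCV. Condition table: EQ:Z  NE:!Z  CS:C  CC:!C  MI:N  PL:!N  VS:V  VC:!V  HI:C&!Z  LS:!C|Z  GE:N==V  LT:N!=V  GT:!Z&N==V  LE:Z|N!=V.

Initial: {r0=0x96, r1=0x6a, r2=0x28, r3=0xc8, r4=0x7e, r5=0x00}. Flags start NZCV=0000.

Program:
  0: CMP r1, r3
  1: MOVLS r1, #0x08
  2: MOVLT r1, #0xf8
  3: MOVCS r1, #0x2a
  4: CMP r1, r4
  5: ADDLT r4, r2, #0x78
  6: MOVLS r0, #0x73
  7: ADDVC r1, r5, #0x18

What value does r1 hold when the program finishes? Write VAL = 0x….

VAL = 0x18

[0] flags=1001 → (cmp)
[1] flags=1001 LS?T → r1=0x08
[2] flags=1001 LT?F → skip
[3] flags=1001 CS?F → skip
[4] flags=1000 → (cmp)
[5] flags=1000 LT?T → r4=0xa0
[6] flags=1000 LS?T → r0=0x73
[7] flags=1000 VC?T → r1=0x18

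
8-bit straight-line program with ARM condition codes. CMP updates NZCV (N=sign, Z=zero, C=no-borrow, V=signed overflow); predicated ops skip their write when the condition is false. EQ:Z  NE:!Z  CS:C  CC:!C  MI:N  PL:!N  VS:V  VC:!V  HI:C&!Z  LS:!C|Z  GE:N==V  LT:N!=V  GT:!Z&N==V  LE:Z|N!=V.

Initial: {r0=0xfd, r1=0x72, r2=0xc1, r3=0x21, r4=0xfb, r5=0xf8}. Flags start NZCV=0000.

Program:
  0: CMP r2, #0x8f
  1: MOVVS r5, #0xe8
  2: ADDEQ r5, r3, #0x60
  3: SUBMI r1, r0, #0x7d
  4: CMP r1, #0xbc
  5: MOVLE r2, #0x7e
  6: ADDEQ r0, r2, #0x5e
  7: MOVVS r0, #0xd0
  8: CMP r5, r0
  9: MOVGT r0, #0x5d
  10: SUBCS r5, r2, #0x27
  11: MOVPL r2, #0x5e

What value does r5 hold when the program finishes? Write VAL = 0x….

[0] flags=0010 → (cmp)
[1] flags=0010 VS?F → skip
[2] flags=0010 EQ?F → skip
[3] flags=0010 MI?F → skip
[4] flags=1001 → (cmp)
[5] flags=1001 LE?F → skip
[6] flags=1001 EQ?F → skip
[7] flags=1001 VS?T → r0=0xd0
[8] flags=0010 → (cmp)
[9] flags=0010 GT?T → r0=0x5d
[10] flags=0010 CS?T → r5=0x9a
[11] flags=0010 PL?T → r2=0x5e

VAL = 0x9a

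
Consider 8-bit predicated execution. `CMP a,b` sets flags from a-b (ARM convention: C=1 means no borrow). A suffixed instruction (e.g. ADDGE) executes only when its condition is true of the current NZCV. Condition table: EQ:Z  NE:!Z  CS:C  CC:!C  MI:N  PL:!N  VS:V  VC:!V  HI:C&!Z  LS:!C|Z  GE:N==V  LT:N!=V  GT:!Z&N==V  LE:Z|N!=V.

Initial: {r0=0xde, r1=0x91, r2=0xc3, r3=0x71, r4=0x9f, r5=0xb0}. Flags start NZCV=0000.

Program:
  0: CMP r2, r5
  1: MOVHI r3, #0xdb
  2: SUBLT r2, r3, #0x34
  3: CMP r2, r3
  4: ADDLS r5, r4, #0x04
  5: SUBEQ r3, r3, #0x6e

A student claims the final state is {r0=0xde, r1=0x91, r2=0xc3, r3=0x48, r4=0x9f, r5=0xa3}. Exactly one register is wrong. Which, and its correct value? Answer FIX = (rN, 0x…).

[0] flags=0010 → (cmp)
[1] flags=0010 HI?T → r3=0xdb
[2] flags=0010 LT?F → skip
[3] flags=1000 → (cmp)
[4] flags=1000 LS?T → r5=0xa3
[5] flags=1000 EQ?F → skip

FIX = (r3, 0xdb)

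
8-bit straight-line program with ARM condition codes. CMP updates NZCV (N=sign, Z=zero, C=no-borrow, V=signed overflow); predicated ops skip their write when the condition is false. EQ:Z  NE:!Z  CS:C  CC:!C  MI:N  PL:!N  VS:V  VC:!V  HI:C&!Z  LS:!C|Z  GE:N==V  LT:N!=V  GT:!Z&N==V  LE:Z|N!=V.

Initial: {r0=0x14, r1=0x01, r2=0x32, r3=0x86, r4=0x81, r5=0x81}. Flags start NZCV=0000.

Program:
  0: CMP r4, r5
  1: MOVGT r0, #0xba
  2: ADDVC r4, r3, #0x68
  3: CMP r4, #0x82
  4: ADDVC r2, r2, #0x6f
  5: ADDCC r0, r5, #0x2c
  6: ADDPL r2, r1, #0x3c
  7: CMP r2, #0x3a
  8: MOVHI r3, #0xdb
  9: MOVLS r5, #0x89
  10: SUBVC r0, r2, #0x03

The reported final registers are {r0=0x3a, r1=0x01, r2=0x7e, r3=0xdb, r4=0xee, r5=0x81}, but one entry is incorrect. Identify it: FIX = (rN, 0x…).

FIX = (r2, 0x3d)

[0] flags=0110 → (cmp)
[1] flags=0110 GT?F → skip
[2] flags=0110 VC?T → r4=0xee
[3] flags=0010 → (cmp)
[4] flags=0010 VC?T → r2=0xa1
[5] flags=0010 CC?F → skip
[6] flags=0010 PL?T → r2=0x3d
[7] flags=0010 → (cmp)
[8] flags=0010 HI?T → r3=0xdb
[9] flags=0010 LS?F → skip
[10] flags=0010 VC?T → r0=0x3a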